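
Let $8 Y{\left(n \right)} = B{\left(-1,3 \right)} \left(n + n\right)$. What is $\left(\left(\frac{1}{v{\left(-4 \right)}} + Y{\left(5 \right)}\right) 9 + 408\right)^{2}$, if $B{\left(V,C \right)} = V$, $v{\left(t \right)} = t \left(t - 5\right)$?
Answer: $157609$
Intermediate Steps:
$v{\left(t \right)} = t \left(-5 + t\right)$
$Y{\left(n \right)} = - \frac{n}{4}$ ($Y{\left(n \right)} = \frac{\left(-1\right) \left(n + n\right)}{8} = \frac{\left(-1\right) 2 n}{8} = \frac{\left(-2\right) n}{8} = - \frac{n}{4}$)
$\left(\left(\frac{1}{v{\left(-4 \right)}} + Y{\left(5 \right)}\right) 9 + 408\right)^{2} = \left(\left(\frac{1}{\left(-4\right) \left(-5 - 4\right)} - \frac{5}{4}\right) 9 + 408\right)^{2} = \left(\left(\frac{1}{\left(-4\right) \left(-9\right)} - \frac{5}{4}\right) 9 + 408\right)^{2} = \left(\left(\frac{1}{36} - \frac{5}{4}\right) 9 + 408\right)^{2} = \left(\left(- \frac{11}{9}\right) 9 + 408\right)^{2} = \left(-11 + 408\right)^{2} = 397^{2} = 157609$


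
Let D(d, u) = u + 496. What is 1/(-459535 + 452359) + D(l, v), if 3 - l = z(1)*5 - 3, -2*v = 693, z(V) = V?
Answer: 1072811/7176 ≈ 149.50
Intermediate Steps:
v = -693/2 (v = -½*693 = -693/2 ≈ -346.50)
l = 1 (l = 3 - (1*5 - 3) = 3 - (5 - 3) = 3 - 1*2 = 3 - 2 = 1)
D(d, u) = 496 + u
1/(-459535 + 452359) + D(l, v) = 1/(-459535 + 452359) + (496 - 693/2) = 1/(-7176) + 299/2 = -1/7176 + 299/2 = 1072811/7176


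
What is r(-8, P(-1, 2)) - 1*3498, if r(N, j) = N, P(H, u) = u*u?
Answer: -3506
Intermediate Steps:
P(H, u) = u**2
r(-8, P(-1, 2)) - 1*3498 = -8 - 1*3498 = -8 - 3498 = -3506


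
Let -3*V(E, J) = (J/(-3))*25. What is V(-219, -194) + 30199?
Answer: 266941/9 ≈ 29660.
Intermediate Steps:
V(E, J) = 25*J/9 (V(E, J) = -J/(-3)*25/3 = -J*(-⅓)*25/3 = -(-J/3)*25/3 = -(-25)*J/9 = 25*J/9)
V(-219, -194) + 30199 = (25/9)*(-194) + 30199 = -4850/9 + 30199 = 266941/9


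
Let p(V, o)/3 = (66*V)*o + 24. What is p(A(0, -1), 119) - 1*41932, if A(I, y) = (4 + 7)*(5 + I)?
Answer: 1254050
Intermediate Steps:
A(I, y) = 55 + 11*I (A(I, y) = 11*(5 + I) = 55 + 11*I)
p(V, o) = 72 + 198*V*o (p(V, o) = 3*((66*V)*o + 24) = 3*(66*V*o + 24) = 3*(24 + 66*V*o) = 72 + 198*V*o)
p(A(0, -1), 119) - 1*41932 = (72 + 198*(55 + 11*0)*119) - 1*41932 = (72 + 198*(55 + 0)*119) - 41932 = (72 + 198*55*119) - 41932 = (72 + 1295910) - 41932 = 1295982 - 41932 = 1254050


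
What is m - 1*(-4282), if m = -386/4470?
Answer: 9570077/2235 ≈ 4281.9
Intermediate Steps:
m = -193/2235 (m = -386*1/4470 = -193/2235 ≈ -0.086353)
m - 1*(-4282) = -193/2235 - 1*(-4282) = -193/2235 + 4282 = 9570077/2235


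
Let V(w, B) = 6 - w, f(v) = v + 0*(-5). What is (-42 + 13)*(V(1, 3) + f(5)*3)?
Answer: -580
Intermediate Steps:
f(v) = v (f(v) = v + 0 = v)
(-42 + 13)*(V(1, 3) + f(5)*3) = (-42 + 13)*((6 - 1*1) + 5*3) = -29*((6 - 1) + 15) = -29*(5 + 15) = -29*20 = -580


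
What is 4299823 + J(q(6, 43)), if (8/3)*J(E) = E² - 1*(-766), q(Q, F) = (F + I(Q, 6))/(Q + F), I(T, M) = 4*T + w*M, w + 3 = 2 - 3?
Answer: 82596523229/19208 ≈ 4.3001e+6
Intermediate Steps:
w = -4 (w = -3 + (2 - 3) = -3 - 1 = -4)
I(T, M) = -4*M + 4*T (I(T, M) = 4*T - 4*M = -4*M + 4*T)
q(Q, F) = (-24 + F + 4*Q)/(F + Q) (q(Q, F) = (F + (-4*6 + 4*Q))/(Q + F) = (F + (-24 + 4*Q))/(F + Q) = (-24 + F + 4*Q)/(F + Q))
J(E) = 1149/4 + 3*E²/8 (J(E) = 3*(E² - 1*(-766))/8 = 3*(E² + 766)/8 = 3*(766 + E²)/8 = 1149/4 + 3*E²/8)
4299823 + J(q(6, 43)) = 4299823 + (1149/4 + 3*((-24 + 43 + 4*6)/(43 + 6))²/8) = 4299823 + (1149/4 + 3*((-24 + 43 + 24)/49)²/8) = 4299823 + (1149/4 + 3*((1/49)*43)²/8) = 4299823 + (1149/4 + 3*(43/49)²/8) = 4299823 + (1149/4 + (3/8)*(1849/2401)) = 4299823 + (1149/4 + 5547/19208) = 4299823 + 5523045/19208 = 82596523229/19208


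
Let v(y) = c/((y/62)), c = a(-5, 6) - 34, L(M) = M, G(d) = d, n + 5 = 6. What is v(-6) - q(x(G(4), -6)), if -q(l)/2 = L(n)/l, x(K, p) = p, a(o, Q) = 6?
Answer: 289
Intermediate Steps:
n = 1 (n = -5 + 6 = 1)
q(l) = -2/l
c = -28 (c = 6 - 34 = -28)
v(y) = -1736/y (v(y) = -28*62/y = -1736/y)
v(-6) - q(x(G(4), -6)) = -1736/(-6) - (-2)/(-6) = -1736*(-1/6) - (-2)*(-1)/6 = 868/3 - 1*1/3 = 868/3 - 1/3 = 289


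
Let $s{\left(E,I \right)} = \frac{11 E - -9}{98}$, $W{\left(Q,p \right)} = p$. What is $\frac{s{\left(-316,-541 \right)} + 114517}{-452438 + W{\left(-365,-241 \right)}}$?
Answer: $- \frac{3739733}{14787514} \approx -0.2529$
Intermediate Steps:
$s{\left(E,I \right)} = \frac{9}{98} + \frac{11 E}{98}$ ($s{\left(E,I \right)} = \left(11 E + 9\right) \frac{1}{98} = \left(9 + 11 E\right) \frac{1}{98} = \frac{9}{98} + \frac{11 E}{98}$)
$\frac{s{\left(-316,-541 \right)} + 114517}{-452438 + W{\left(-365,-241 \right)}} = \frac{\left(\frac{9}{98} + \frac{11}{98} \left(-316\right)\right) + 114517}{-452438 - 241} = \frac{\left(\frac{9}{98} - \frac{1738}{49}\right) + 114517}{-452679} = \left(- \frac{3467}{98} + 114517\right) \left(- \frac{1}{452679}\right) = \frac{11219199}{98} \left(- \frac{1}{452679}\right) = - \frac{3739733}{14787514}$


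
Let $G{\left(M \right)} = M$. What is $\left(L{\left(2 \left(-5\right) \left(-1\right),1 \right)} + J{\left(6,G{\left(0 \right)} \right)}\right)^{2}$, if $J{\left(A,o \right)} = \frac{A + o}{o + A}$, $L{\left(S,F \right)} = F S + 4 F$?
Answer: $225$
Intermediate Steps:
$L{\left(S,F \right)} = 4 F + F S$
$J{\left(A,o \right)} = 1$ ($J{\left(A,o \right)} = \frac{A + o}{A + o} = 1$)
$\left(L{\left(2 \left(-5\right) \left(-1\right),1 \right)} + J{\left(6,G{\left(0 \right)} \right)}\right)^{2} = \left(1 \left(4 + 2 \left(-5\right) \left(-1\right)\right) + 1\right)^{2} = \left(1 \left(4 - -10\right) + 1\right)^{2} = \left(1 \left(4 + 10\right) + 1\right)^{2} = \left(1 \cdot 14 + 1\right)^{2} = \left(14 + 1\right)^{2} = 15^{2} = 225$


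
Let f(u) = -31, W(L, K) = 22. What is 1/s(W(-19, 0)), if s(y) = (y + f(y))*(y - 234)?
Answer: 1/1908 ≈ 0.00052411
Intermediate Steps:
s(y) = (-234 + y)*(-31 + y) (s(y) = (y - 31)*(y - 234) = (-31 + y)*(-234 + y) = (-234 + y)*(-31 + y))
1/s(W(-19, 0)) = 1/(7254 + 22**2 - 265*22) = 1/(7254 + 484 - 5830) = 1/1908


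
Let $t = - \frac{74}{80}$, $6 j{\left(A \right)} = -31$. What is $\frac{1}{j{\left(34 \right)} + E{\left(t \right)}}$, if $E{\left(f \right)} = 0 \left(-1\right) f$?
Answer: $- \frac{6}{31} \approx -0.19355$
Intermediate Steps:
$j{\left(A \right)} = - \frac{31}{6}$ ($j{\left(A \right)} = \frac{1}{6} \left(-31\right) = - \frac{31}{6}$)
$t = - \frac{37}{40}$ ($t = \left(-74\right) \frac{1}{80} = - \frac{37}{40} \approx -0.925$)
$E{\left(f \right)} = 0$ ($E{\left(f \right)} = 0 f = 0$)
$\frac{1}{j{\left(34 \right)} + E{\left(t \right)}} = \frac{1}{- \frac{31}{6} + 0} = \frac{1}{- \frac{31}{6}} = - \frac{6}{31}$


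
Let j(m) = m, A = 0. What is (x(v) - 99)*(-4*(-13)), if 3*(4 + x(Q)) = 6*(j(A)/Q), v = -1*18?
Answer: -5356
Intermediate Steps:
v = -18
x(Q) = -4 (x(Q) = -4 + (6*(0/Q))/3 = -4 + (6*0)/3 = -4 + (⅓)*0 = -4 + 0 = -4)
(x(v) - 99)*(-4*(-13)) = (-4 - 99)*(-4*(-13)) = -103*52 = -5356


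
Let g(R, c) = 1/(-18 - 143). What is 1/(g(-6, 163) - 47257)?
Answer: -161/7608378 ≈ -2.1161e-5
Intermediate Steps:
g(R, c) = -1/161 (g(R, c) = 1/(-161) = -1/161)
1/(g(-6, 163) - 47257) = 1/(-1/161 - 47257) = 1/(-7608378/161) = -161/7608378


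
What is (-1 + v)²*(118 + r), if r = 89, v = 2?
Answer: 207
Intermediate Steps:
(-1 + v)²*(118 + r) = (-1 + 2)²*(118 + 89) = 1²*207 = 1*207 = 207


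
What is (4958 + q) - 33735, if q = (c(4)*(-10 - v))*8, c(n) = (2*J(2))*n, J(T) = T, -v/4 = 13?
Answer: -23401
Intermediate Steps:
v = -52 (v = -4*13 = -52)
c(n) = 4*n (c(n) = (2*2)*n = 4*n)
q = 5376 (q = ((4*4)*(-10 - 1*(-52)))*8 = (16*(-10 + 52))*8 = (16*42)*8 = 672*8 = 5376)
(4958 + q) - 33735 = (4958 + 5376) - 33735 = 10334 - 33735 = -23401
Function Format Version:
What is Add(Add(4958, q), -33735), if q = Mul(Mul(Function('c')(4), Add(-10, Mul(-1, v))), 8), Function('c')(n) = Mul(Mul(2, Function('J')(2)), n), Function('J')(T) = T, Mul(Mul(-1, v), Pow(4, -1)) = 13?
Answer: -23401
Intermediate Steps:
v = -52 (v = Mul(-4, 13) = -52)
Function('c')(n) = Mul(4, n) (Function('c')(n) = Mul(Mul(2, 2), n) = Mul(4, n))
q = 5376 (q = Mul(Mul(Mul(4, 4), Add(-10, Mul(-1, -52))), 8) = Mul(Mul(16, Add(-10, 52)), 8) = Mul(Mul(16, 42), 8) = Mul(672, 8) = 5376)
Add(Add(4958, q), -33735) = Add(Add(4958, 5376), -33735) = Add(10334, -33735) = -23401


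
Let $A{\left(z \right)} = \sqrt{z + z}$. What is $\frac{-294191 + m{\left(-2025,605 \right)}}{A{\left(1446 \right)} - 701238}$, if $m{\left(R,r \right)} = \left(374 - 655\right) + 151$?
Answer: $\frac{34398178233}{81955788292} + \frac{98107 \sqrt{723}}{81955788292} \approx 0.41975$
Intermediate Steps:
$m{\left(R,r \right)} = -130$ ($m{\left(R,r \right)} = -281 + 151 = -130$)
$A{\left(z \right)} = \sqrt{2} \sqrt{z}$ ($A{\left(z \right)} = \sqrt{2 z} = \sqrt{2} \sqrt{z}$)
$\frac{-294191 + m{\left(-2025,605 \right)}}{A{\left(1446 \right)} - 701238} = \frac{-294191 - 130}{\sqrt{2} \sqrt{1446} - 701238} = - \frac{294321}{2 \sqrt{723} - 701238} = - \frac{294321}{-701238 + 2 \sqrt{723}}$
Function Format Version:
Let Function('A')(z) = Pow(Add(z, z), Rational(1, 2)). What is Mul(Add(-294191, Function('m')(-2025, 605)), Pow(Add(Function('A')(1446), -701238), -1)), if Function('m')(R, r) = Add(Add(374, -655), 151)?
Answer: Add(Rational(34398178233, 81955788292), Mul(Rational(98107, 81955788292), Pow(723, Rational(1, 2)))) ≈ 0.41975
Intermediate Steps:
Function('m')(R, r) = -130 (Function('m')(R, r) = Add(-281, 151) = -130)
Function('A')(z) = Mul(Pow(2, Rational(1, 2)), Pow(z, Rational(1, 2))) (Function('A')(z) = Pow(Mul(2, z), Rational(1, 2)) = Mul(Pow(2, Rational(1, 2)), Pow(z, Rational(1, 2))))
Mul(Add(-294191, Function('m')(-2025, 605)), Pow(Add(Function('A')(1446), -701238), -1)) = Mul(Add(-294191, -130), Pow(Add(Mul(Pow(2, Rational(1, 2)), Pow(1446, Rational(1, 2))), -701238), -1)) = Mul(-294321, Pow(Add(Mul(2, Pow(723, Rational(1, 2))), -701238), -1)) = Mul(-294321, Pow(Add(-701238, Mul(2, Pow(723, Rational(1, 2)))), -1))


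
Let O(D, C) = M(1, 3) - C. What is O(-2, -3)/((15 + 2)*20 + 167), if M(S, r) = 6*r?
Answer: 7/169 ≈ 0.041420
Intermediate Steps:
O(D, C) = 18 - C (O(D, C) = 6*3 - C = 18 - C)
O(-2, -3)/((15 + 2)*20 + 167) = (18 - 1*(-3))/((15 + 2)*20 + 167) = (18 + 3)/(17*20 + 167) = 21/(340 + 167) = 21/507 = (1/507)*21 = 7/169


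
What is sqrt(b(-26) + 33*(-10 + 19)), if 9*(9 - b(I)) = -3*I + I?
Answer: sqrt(2702)/3 ≈ 17.327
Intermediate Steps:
b(I) = 9 + 2*I/9 (b(I) = 9 - (-3*I + I)/9 = 9 - (-2)*I/9 = 9 + 2*I/9)
sqrt(b(-26) + 33*(-10 + 19)) = sqrt((9 + (2/9)*(-26)) + 33*(-10 + 19)) = sqrt((9 - 52/9) + 33*9) = sqrt(29/9 + 297) = sqrt(2702/9) = sqrt(2702)/3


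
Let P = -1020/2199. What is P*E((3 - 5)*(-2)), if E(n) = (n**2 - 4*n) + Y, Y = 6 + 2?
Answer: -2720/733 ≈ -3.7108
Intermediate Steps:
Y = 8
E(n) = 8 + n**2 - 4*n (E(n) = (n**2 - 4*n) + 8 = 8 + n**2 - 4*n)
P = -340/733 (P = -1020*1/2199 = -340/733 ≈ -0.46385)
P*E((3 - 5)*(-2)) = -340*(8 + ((3 - 5)*(-2))**2 - 4*(3 - 5)*(-2))/733 = -340*(8 + (-2*(-2))**2 - (-8)*(-2))/733 = -340*(8 + 4**2 - 4*4)/733 = -340*(8 + 16 - 16)/733 = -340/733*8 = -2720/733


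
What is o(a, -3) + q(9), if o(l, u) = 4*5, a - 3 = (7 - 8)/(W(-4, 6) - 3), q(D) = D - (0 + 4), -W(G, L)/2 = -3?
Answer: 25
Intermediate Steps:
W(G, L) = 6 (W(G, L) = -2*(-3) = 6)
q(D) = -4 + D (q(D) = D - 1*4 = D - 4 = -4 + D)
a = 8/3 (a = 3 + (7 - 8)/(6 - 3) = 3 - 1/3 = 8/3 ≈ 2.6667)
o(l, u) = 20
o(a, -3) + q(9) = 20 + (-4 + 9) = 20 + 5 = 25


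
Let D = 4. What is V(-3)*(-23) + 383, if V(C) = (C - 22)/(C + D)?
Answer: 958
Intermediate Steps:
V(C) = (-22 + C)/(4 + C) (V(C) = (C - 22)/(C + 4) = (-22 + C)/(4 + C))
V(-3)*(-23) + 383 = ((-22 - 3)/(4 - 3))*(-23) + 383 = (-25/1)*(-23) + 383 = (1*(-25))*(-23) + 383 = -25*(-23) + 383 = 575 + 383 = 958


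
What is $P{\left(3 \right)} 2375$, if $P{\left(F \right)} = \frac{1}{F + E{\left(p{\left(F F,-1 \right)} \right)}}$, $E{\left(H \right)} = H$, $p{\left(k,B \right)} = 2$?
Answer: $475$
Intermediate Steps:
$P{\left(F \right)} = \frac{1}{2 + F}$ ($P{\left(F \right)} = \frac{1}{F + 2} = \frac{1}{2 + F}$)
$P{\left(3 \right)} 2375 = \frac{1}{2 + 3} \cdot 2375 = \frac{1}{5} \cdot 2375 = 475$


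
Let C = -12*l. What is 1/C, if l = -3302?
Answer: 1/39624 ≈ 2.5237e-5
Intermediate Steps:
C = 39624 (C = -12*(-3302) = 39624)
1/C = 1/39624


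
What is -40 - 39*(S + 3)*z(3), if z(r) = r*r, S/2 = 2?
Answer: -2497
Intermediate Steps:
S = 4 (S = 2*2 = 4)
z(r) = r²
-40 - 39*(S + 3)*z(3) = -40 - 39*(4 + 3)*3² = -40 - 273*9 = -40 - 39*63 = -40 - 2457 = -2497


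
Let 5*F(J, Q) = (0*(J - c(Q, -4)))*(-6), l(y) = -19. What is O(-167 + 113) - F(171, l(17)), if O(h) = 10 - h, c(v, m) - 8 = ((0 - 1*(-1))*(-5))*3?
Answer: 64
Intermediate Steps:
c(v, m) = -7 (c(v, m) = 8 + ((0 - 1*(-1))*(-5))*3 = 8 + ((0 + 1)*(-5))*3 = 8 + (1*(-5))*3 = 8 - 5*3 = 8 - 15 = -7)
F(J, Q) = 0 (F(J, Q) = ((0*(J - 1*(-7)))*(-6))/5 = ((0*(J + 7))*(-6))/5 = ((0*(7 + J))*(-6))/5 = (0*(-6))/5 = (1/5)*0 = 0)
O(-167 + 113) - F(171, l(17)) = (10 - (-167 + 113)) - 1*0 = (10 - 1*(-54)) + 0 = (10 + 54) + 0 = 64 + 0 = 64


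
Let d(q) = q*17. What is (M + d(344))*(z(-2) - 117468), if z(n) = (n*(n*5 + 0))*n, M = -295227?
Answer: 34004347532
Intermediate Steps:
d(q) = 17*q
z(n) = 5*n³ (z(n) = (n*(5*n + 0))*n = (n*(5*n))*n = (5*n²)*n = 5*n³)
(M + d(344))*(z(-2) - 117468) = (-295227 + 17*344)*(5*(-2)³ - 117468) = (-295227 + 5848)*(5*(-8) - 117468) = -289379*(-40 - 117468) = -289379*(-117508) = 34004347532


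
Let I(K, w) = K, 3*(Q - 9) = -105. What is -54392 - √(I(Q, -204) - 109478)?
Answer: -54392 - 8*I*√1711 ≈ -54392.0 - 330.91*I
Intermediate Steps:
Q = -26 (Q = 9 + (⅓)*(-105) = 9 - 35 = -26)
-54392 - √(I(Q, -204) - 109478) = -54392 - √(-26 - 109478) = -54392 - √(-109504) = -54392 - 8*I*√1711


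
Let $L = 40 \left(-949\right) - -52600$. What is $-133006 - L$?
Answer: $-147646$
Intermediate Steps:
$L = 14640$ ($L = -37960 + 52600 = 14640$)
$-133006 - L = -133006 - 14640 = -147646$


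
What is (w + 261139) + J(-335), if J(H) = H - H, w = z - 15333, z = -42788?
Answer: 203018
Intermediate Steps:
w = -58121 (w = -42788 - 15333 = -58121)
J(H) = 0
(w + 261139) + J(-335) = (-58121 + 261139) + 0 = 203018 + 0 = 203018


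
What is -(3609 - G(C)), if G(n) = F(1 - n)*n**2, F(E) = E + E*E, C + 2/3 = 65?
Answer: 1323164641/81 ≈ 1.6335e+7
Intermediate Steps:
C = 193/3 (C = -2/3 + 65 = 193/3 ≈ 64.333)
F(E) = E + E**2
G(n) = n**2*(1 - n)*(2 - n) (G(n) = ((1 - n)*(1 + (1 - n)))*n**2 = ((1 - n)*(2 - n))*n**2 = n**2*(1 - n)*(2 - n))
-(3609 - G(C)) = -(3609 - (193/3)**2*(-1 + 193/3)*(-2 + 193/3)) = -(3609 - 37249*190*187/(9*3*3)) = -(3609 - 1*1323456970/81) = -(3609 - 1323456970/81) = -1*(-1323164641/81) = 1323164641/81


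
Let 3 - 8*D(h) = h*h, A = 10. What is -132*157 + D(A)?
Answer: -165889/8 ≈ -20736.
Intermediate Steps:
D(h) = 3/8 - h²/8 (D(h) = 3/8 - h*h/8 = 3/8 - h²/8)
-132*157 + D(A) = -132*157 + (3/8 - ⅛*10²) = -20724 + (3/8 - ⅛*100) = -20724 + (3/8 - 25/2) = -20724 - 97/8 = -165889/8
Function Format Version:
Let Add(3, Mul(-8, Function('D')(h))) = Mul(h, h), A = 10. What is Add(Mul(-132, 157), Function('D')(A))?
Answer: Rational(-165889, 8) ≈ -20736.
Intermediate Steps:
Function('D')(h) = Add(Rational(3, 8), Mul(Rational(-1, 8), Pow(h, 2))) (Function('D')(h) = Add(Rational(3, 8), Mul(Rational(-1, 8), Mul(h, h))) = Add(Rational(3, 8), Mul(Rational(-1, 8), Pow(h, 2))))
Add(Mul(-132, 157), Function('D')(A)) = Add(Mul(-132, 157), Add(Rational(3, 8), Mul(Rational(-1, 8), Pow(10, 2)))) = Add(-20724, Add(Rational(3, 8), Mul(Rational(-1, 8), 100))) = Add(-20724, Add(Rational(3, 8), Rational(-25, 2))) = Add(-20724, Rational(-97, 8)) = Rational(-165889, 8)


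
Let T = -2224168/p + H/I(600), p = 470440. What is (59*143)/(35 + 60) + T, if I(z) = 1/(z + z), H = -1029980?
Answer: -72681563735518/58805 ≈ -1.2360e+9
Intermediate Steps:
I(z) = 1/(2*z)
T = -72681568958021/58805 (T = -2224168/470440 - 1029980/((½)/600) = -2224168*1/470440 - 1029980/((½)*(1/600)) = -278021/58805 - 1029980/1/1200 = -278021/58805 - 1029980*1200 = -278021/58805 - 1235976000 = -72681568958021/58805 ≈ -1.2360e+9)
(59*143)/(35 + 60) + T = (59*143)/(35 + 60) - 72681568958021/58805 = 8437/95 - 72681568958021/58805 = -72681563735518/58805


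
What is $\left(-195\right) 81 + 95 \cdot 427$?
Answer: $24770$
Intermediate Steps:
$\left(-195\right) 81 + 95 \cdot 427 = -15795 + 40565 = 24770$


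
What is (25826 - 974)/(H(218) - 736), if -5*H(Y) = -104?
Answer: -10355/298 ≈ -34.748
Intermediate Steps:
H(Y) = 104/5 (H(Y) = -⅕*(-104) = 104/5)
(25826 - 974)/(H(218) - 736) = (25826 - 974)/(104/5 - 736) = 24852/(-3576/5) = 24852*(-5/3576) = -10355/298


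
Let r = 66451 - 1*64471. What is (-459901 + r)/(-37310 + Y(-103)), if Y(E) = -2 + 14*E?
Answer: 457921/38754 ≈ 11.816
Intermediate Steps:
r = 1980 (r = 66451 - 64471 = 1980)
(-459901 + r)/(-37310 + Y(-103)) = (-459901 + 1980)/(-37310 + (-2 + 14*(-103))) = -457921/(-37310 + (-2 - 1442)) = -457921/(-37310 - 1444) = -457921/(-38754) = -457921*(-1/38754) = 457921/38754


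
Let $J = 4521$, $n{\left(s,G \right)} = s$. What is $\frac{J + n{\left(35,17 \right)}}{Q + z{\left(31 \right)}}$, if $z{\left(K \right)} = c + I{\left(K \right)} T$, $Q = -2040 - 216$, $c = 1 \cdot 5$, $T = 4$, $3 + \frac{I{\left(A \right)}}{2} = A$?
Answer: $- \frac{4556}{2027} \approx -2.2477$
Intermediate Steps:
$I{\left(A \right)} = -6 + 2 A$
$c = 5$
$Q = -2256$
$z{\left(K \right)} = -19 + 8 K$ ($z{\left(K \right)} = 5 + \left(-6 + 2 K\right) 4 = 5 + \left(-24 + 8 K\right) = -19 + 8 K$)
$\frac{J + n{\left(35,17 \right)}}{Q + z{\left(31 \right)}} = \frac{4521 + 35}{-2256 + \left(-19 + 8 \cdot 31\right)} = \frac{4556}{-2256 + \left(-19 + 248\right)} = \frac{4556}{-2256 + 229} = \frac{4556}{-2027} = 4556 \left(- \frac{1}{2027}\right) = - \frac{4556}{2027}$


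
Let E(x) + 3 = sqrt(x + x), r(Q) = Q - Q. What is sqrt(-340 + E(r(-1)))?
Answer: 7*I*sqrt(7) ≈ 18.52*I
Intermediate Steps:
r(Q) = 0
E(x) = -3 + sqrt(2)*sqrt(x) (E(x) = -3 + sqrt(x + x) = -3 + sqrt(2*x) = -3 + sqrt(2)*sqrt(x))
sqrt(-340 + E(r(-1))) = sqrt(-340 + (-3 + sqrt(2)*sqrt(0))) = sqrt(-340 + (-3 + sqrt(2)*0)) = sqrt(-340 + (-3 + 0)) = sqrt(-340 - 3) = sqrt(-343) = 7*I*sqrt(7)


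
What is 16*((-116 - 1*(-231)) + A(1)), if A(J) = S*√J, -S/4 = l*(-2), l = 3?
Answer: 2224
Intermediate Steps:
S = 24 (S = -12*(-2) = -4*(-6) = 24)
A(J) = 24*√J
16*((-116 - 1*(-231)) + A(1)) = 16*((-116 - 1*(-231)) + 24*√1) = 16*((-116 + 231) + 24*1) = 16*(115 + 24) = 16*139 = 2224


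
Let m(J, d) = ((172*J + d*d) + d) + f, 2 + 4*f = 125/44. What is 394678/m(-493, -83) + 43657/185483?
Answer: -12285021623053/2545977311049 ≈ -4.8253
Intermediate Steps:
f = 37/176 (f = -1/2 + (125/44)/4 = -1/2 + (125*(1/44))/4 = -1/2 + (1/4)*(125/44) = -1/2 + 125/176 = 37/176 ≈ 0.21023)
m(J, d) = 37/176 + d + d**2 + 172*J (m(J, d) = ((172*J + d*d) + d) + 37/176 = ((172*J + d**2) + d) + 37/176 = ((d**2 + 172*J) + d) + 37/176 = (d + d**2 + 172*J) + 37/176 = 37/176 + d + d**2 + 172*J)
394678/m(-493, -83) + 43657/185483 = 394678/(37/176 - 83 + (-83)**2 + 172*(-493)) + 43657/185483 = 394678/(37/176 - 83 + 6889 - 84796) + 43657*(1/185483) = 394678/(-13726203/176) + 43657/185483 = 394678*(-176/13726203) + 43657/185483 = -69463328/13726203 + 43657/185483 = -12285021623053/2545977311049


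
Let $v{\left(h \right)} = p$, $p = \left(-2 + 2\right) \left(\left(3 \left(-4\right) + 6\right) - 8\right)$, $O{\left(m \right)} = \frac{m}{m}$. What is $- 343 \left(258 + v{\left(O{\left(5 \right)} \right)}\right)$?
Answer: $-88494$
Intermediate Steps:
$O{\left(m \right)} = 1$
$p = 0$ ($p = 0 \left(\left(-12 + 6\right) - 8\right) = 0 \left(-6 - 8\right) = 0 \left(-14\right) = 0$)
$v{\left(h \right)} = 0$
$- 343 \left(258 + v{\left(O{\left(5 \right)} \right)}\right) = - 343 \left(258 + 0\right) = \left(-343\right) 258 = -88494$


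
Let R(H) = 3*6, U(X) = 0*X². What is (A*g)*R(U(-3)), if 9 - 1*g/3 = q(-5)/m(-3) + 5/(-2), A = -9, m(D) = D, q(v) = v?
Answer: -4779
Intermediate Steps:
U(X) = 0
R(H) = 18
g = 59/2 (g = 27 - 3*(-5/(-3) + 5/(-2)) = 27 - 3*(-5*(-⅓) + 5*(-½)) = 27 - 3*(5/3 - 5/2) = 27 - 3*(-⅚) = 27 + 5/2 = 59/2 ≈ 29.500)
(A*g)*R(U(-3)) = -9*59/2*18 = -531/2*18 = -4779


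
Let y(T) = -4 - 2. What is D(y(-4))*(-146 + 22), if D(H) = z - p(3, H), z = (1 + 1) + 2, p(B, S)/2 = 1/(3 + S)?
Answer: -1736/3 ≈ -578.67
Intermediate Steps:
p(B, S) = 2/(3 + S)
z = 4 (z = 2 + 2 = 4)
y(T) = -6
D(H) = 4 - 2/(3 + H)
D(y(-4))*(-146 + 22) = (2*(5 + 2*(-6))/(3 - 6))*(-146 + 22) = (2*(5 - 12)/(-3))*(-124) = (2*(-1/3)*(-7))*(-124) = (14/3)*(-124) = -1736/3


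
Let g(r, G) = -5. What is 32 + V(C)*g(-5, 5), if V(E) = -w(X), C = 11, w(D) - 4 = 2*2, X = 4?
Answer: 72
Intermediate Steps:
w(D) = 8 (w(D) = 4 + 2*2 = 4 + 4 = 8)
V(E) = -8 (V(E) = -1*8 = -8)
32 + V(C)*g(-5, 5) = 32 - 8*(-5) = 32 + 40 = 72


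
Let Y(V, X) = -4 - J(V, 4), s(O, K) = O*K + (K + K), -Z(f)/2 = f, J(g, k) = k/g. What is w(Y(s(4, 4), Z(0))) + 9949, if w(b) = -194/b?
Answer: 249889/25 ≈ 9995.6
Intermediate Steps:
Z(f) = -2*f
s(O, K) = 2*K + K*O (s(O, K) = K*O + 2*K = 2*K + K*O)
Y(V, X) = -4 - 4/V
w(Y(s(4, 4), Z(0))) + 9949 = -194/(-4 - 4*1/(4*(2 + 4))) + 9949 = -194/(-4 - 4/(4*6)) + 9949 = -194/(-4 - 4/24) + 9949 = -194/(-4 - 4*1/24) + 9949 = -194/(-4 - 1/6) + 9949 = -194/(-25/6) + 9949 = -194*(-6/25) + 9949 = 1164/25 + 9949 = 249889/25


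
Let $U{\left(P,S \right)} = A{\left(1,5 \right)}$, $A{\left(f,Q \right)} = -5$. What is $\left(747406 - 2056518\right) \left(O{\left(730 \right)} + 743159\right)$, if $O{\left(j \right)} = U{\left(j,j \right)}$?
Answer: $-972871819248$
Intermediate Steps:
$U{\left(P,S \right)} = -5$
$O{\left(j \right)} = -5$
$\left(747406 - 2056518\right) \left(O{\left(730 \right)} + 743159\right) = \left(747406 - 2056518\right) \left(-5 + 743159\right) = \left(-1309112\right) 743154 = -972871819248$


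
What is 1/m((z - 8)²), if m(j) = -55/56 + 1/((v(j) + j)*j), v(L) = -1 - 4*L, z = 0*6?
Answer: -86464/84927 ≈ -1.0181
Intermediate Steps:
z = 0
m(j) = -55/56 + 1/(j*(-1 - 3*j)) (m(j) = -55/56 + 1/(((-1 - 4*j) + j)*j) = -55*1/56 + 1/((-1 - 3*j)*j) = -55/56 + 1/(j*(-1 - 3*j)))
1/m((z - 8)²) = 1/((-56 - 165*(0 - 8)⁴ - 55*(0 - 8)²)/(56*((0 - 8)²)*(1 + 3*(0 - 8)²))) = 1/((-56 - 165*((-8)²)² - 55*(-8)²)/(56*((-8)²)*(1 + 3*(-8)²))) = 1/((1/56)*(-56 - 165*64² - 55*64)/(64*(1 + 3*64))) = 1/((1/56)*(1/64)*(-56 - 165*4096 - 3520)/(1 + 192)) = 1/((1/56)*(1/64)*(-56 - 675840 - 3520)/193) = 1/((1/56)*(1/64)*(1/193)*(-679416)) = 1/(-84927/86464) = -86464/84927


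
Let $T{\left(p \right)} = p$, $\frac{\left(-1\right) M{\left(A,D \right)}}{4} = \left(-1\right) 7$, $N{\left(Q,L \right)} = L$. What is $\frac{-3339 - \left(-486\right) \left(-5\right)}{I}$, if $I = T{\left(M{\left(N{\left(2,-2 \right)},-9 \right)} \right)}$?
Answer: $- \frac{5769}{28} \approx -206.04$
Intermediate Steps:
$M{\left(A,D \right)} = 28$ ($M{\left(A,D \right)} = - 4 \left(\left(-1\right) 7\right) = \left(-4\right) \left(-7\right) = 28$)
$I = 28$
$\frac{-3339 - \left(-486\right) \left(-5\right)}{I} = \frac{-3339 - \left(-486\right) \left(-5\right)}{28} = \left(-3339 - 2430\right) \frac{1}{28} = \left(-5769\right) \frac{1}{28} = - \frac{5769}{28}$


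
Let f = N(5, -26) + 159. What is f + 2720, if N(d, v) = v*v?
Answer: 3555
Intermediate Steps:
N(d, v) = v²
f = 835 (f = (-26)² + 159 = 676 + 159 = 835)
f + 2720 = 835 + 2720 = 3555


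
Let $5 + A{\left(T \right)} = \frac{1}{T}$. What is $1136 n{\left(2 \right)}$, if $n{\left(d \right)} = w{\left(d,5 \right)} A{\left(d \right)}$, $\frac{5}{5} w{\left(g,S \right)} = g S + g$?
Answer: $-61344$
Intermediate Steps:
$A{\left(T \right)} = -5 + \frac{1}{T}$
$w{\left(g,S \right)} = g + S g$ ($w{\left(g,S \right)} = g S + g = S g + g = g + S g$)
$n{\left(d \right)} = 6 d \left(-5 + \frac{1}{d}\right)$ ($n{\left(d \right)} = d \left(1 + 5\right) \left(-5 + \frac{1}{d}\right) = d 6 \left(-5 + \frac{1}{d}\right) = 6 d \left(-5 + \frac{1}{d}\right)$)
$1136 n{\left(2 \right)} = 1136 \left(6 - 60\right) = 1136 \left(-54\right) = -61344$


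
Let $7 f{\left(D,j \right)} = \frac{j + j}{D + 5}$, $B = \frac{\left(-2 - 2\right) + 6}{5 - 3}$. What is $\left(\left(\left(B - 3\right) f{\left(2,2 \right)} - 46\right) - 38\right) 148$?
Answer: $- \frac{610352}{49} \approx -12456.0$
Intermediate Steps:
$B = 1$ ($B = \frac{\left(-2 - 2\right) + 6}{2} = \left(-4 + 6\right) \frac{1}{2} = 2 \cdot \frac{1}{2} = 1$)
$f{\left(D,j \right)} = \frac{2 j}{7 \left(5 + D\right)}$ ($f{\left(D,j \right)} = \frac{\left(j + j\right) \frac{1}{D + 5}}{7} = \frac{2 j \frac{1}{5 + D}}{7} = \frac{2 j}{7 \left(5 + D\right)}$)
$\left(\left(\left(B - 3\right) f{\left(2,2 \right)} - 46\right) - 38\right) 148 = \left(\left(\left(1 - 3\right) \frac{2}{7} \cdot 2 \frac{1}{5 + 2} - 46\right) - 38\right) 148 = \left(\left(- 2 \cdot \frac{2}{7} \cdot 2 \cdot \frac{1}{7} - 46\right) - 38\right) 148 = \left(\left(\left(-2\right) \frac{4}{49} - 46\right) - 38\right) 148 = \left(\left(- \frac{8}{49} - 46\right) - 38\right) 148 = \left(- \frac{2262}{49} - 38\right) 148 = \left(- \frac{4124}{49}\right) 148 = - \frac{610352}{49}$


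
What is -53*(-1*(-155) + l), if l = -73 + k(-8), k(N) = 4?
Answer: -4558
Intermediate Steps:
l = -69 (l = -73 + 4 = -69)
-53*(-1*(-155) + l) = -53*(-1*(-155) - 69) = -53*(155 - 69) = -53*86 = -4558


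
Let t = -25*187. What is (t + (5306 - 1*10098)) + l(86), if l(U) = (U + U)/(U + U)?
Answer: -9466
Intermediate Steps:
l(U) = 1 (l(U) = (2*U)/((2*U)) = (2*U)*(1/(2*U)) = 1)
t = -4675
(t + (5306 - 1*10098)) + l(86) = (-4675 + (5306 - 1*10098)) + 1 = (-4675 + (5306 - 10098)) + 1 = (-4675 - 4792) + 1 = -9467 + 1 = -9466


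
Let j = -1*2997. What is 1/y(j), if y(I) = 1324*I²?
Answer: 1/11892179916 ≈ 8.4089e-11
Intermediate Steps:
j = -2997
1/y(j) = 1/(1324*(-2997)²) = 1/(1324*8982009) = 1/11892179916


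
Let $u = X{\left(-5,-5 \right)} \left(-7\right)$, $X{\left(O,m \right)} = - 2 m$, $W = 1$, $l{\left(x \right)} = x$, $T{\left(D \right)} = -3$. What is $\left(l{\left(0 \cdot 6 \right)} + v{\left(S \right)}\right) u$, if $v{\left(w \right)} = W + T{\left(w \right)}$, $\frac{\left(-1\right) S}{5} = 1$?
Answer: $140$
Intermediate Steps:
$S = -5$ ($S = \left(-5\right) 1 = -5$)
$v{\left(w \right)} = -2$ ($v{\left(w \right)} = 1 - 3 = -2$)
$u = -70$ ($u = \left(-2\right) \left(-5\right) \left(-7\right) = 10 \left(-7\right) = -70$)
$\left(l{\left(0 \cdot 6 \right)} + v{\left(S \right)}\right) u = \left(0 \cdot 6 - 2\right) \left(-70\right) = \left(0 - 2\right) \left(-70\right) = \left(-2\right) \left(-70\right) = 140$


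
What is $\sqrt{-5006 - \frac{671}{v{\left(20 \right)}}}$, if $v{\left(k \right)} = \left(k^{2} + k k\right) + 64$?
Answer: $\frac{i \sqrt{25955130}}{72} \approx 70.759 i$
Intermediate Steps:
$v{\left(k \right)} = 64 + 2 k^{2}$ ($v{\left(k \right)} = \left(k^{2} + k^{2}\right) + 64 = 2 k^{2} + 64 = 64 + 2 k^{2}$)
$\sqrt{-5006 - \frac{671}{v{\left(20 \right)}}} = \sqrt{-5006 - \frac{671}{64 + 2 \cdot 20^{2}}} = \sqrt{-5006 - \frac{671}{64 + 2 \cdot 400}} = \sqrt{-5006 - \frac{671}{64 + 800}} = \sqrt{-5006 - \frac{671}{864}} = \sqrt{- \frac{4325855}{864}} = \frac{i \sqrt{25955130}}{72}$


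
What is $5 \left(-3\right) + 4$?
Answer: $-11$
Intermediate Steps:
$5 \left(-3\right) + 4 = -15 + 4 = -11$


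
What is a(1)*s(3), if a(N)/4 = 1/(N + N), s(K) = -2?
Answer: -4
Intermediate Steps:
a(N) = 2/N (a(N) = 4/(N + N) = 4/((2*N)) = 4*(1/(2*N)) = 2/N)
a(1)*s(3) = (2/1)*(-2) = (2*1)*(-2) = 2*(-2) = -4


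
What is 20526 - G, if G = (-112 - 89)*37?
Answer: 27963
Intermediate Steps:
G = -7437 (G = -201*37 = -7437)
20526 - G = 20526 - 1*(-7437) = 20526 + 7437 = 27963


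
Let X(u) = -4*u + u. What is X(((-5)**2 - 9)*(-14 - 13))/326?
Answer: 648/163 ≈ 3.9755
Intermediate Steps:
X(u) = -3*u
X(((-5)**2 - 9)*(-14 - 13))/326 = -3*((-5)**2 - 9)*(-14 - 13)/326 = -3*(25 - 9)*(-27)*(1/326) = -48*(-27)*(1/326) = -3*(-432)*(1/326) = 1296*(1/326) = 648/163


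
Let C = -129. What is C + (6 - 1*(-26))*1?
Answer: -97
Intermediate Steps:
C + (6 - 1*(-26))*1 = -129 + (6 - 1*(-26))*1 = -129 + (6 + 26)*1 = -129 + 32*1 = -129 + 32 = -97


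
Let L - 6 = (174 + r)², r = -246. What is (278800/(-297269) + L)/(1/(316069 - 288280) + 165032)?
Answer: 400615394370/12741100055383 ≈ 0.031443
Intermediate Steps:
L = 5190 (L = 6 + (174 - 246)² = 6 + (-72)² = 6 + 5184 = 5190)
(278800/(-297269) + L)/(1/(316069 - 288280) + 165032) = (278800/(-297269) + 5190)/(1/(316069 - 288280) + 165032) = (278800*(-1/297269) + 5190)/(1/27789 + 165032) = (-278800/297269 + 5190)/(1/27789 + 165032) = 1542547310/(297269*(4586074249/27789)) = (1542547310/297269)*(27789/4586074249) = 400615394370/12741100055383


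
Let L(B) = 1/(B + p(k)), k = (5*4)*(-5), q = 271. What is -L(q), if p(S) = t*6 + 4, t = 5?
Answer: -1/305 ≈ -0.0032787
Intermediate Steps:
k = -100 (k = 20*(-5) = -100)
p(S) = 34 (p(S) = 5*6 + 4 = 30 + 4 = 34)
L(B) = 1/(34 + B) (L(B) = 1/(B + 34) = 1/(34 + B))
-L(q) = -1/(34 + 271) = -1/305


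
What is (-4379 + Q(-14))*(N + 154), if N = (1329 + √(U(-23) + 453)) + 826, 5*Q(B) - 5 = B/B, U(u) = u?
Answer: -50541701/5 - 21889*√430/5 ≈ -1.0199e+7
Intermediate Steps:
Q(B) = 6/5 (Q(B) = 1 + (B/B)/5 = 1 + (⅕)*1 = 1 + ⅕ = 6/5)
N = 2155 + √430 (N = (1329 + √(-23 + 453)) + 826 = (1329 + √430) + 826 = 2155 + √430 ≈ 2175.7)
(-4379 + Q(-14))*(N + 154) = (-4379 + 6/5)*((2155 + √430) + 154) = -21889*(2309 + √430)/5 = -50541701/5 - 21889*√430/5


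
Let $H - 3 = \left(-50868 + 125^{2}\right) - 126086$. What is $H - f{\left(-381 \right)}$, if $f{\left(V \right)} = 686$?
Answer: $-162012$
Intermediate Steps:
$H = -161326$ ($H = 3 - \left(176954 - 15625\right) = 3 + \left(\left(-50868 + 15625\right) - 126086\right) = 3 - 161329 = -161326$)
$H - f{\left(-381 \right)} = -161326 - 686 = -162012$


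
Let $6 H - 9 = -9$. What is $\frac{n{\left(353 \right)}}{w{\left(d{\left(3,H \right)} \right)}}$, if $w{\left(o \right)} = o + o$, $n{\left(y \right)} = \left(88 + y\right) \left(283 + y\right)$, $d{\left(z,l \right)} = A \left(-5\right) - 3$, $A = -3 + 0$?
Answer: $\frac{23373}{2} \approx 11687.0$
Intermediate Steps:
$A = -3$
$H = 0$ ($H = \frac{3}{2} + \frac{1}{6} \left(-9\right) = \frac{3}{2} - \frac{3}{2} = 0$)
$d{\left(z,l \right)} = 12$ ($d{\left(z,l \right)} = \left(-3\right) \left(-5\right) - 3 = 15 - 3 = 12$)
$w{\left(o \right)} = 2 o$
$\frac{n{\left(353 \right)}}{w{\left(d{\left(3,H \right)} \right)}} = \frac{24904 + 353^{2} + 371 \cdot 353}{2 \cdot 12} = \frac{24904 + 124609 + 130963}{24} = 280476 \cdot \frac{1}{24} = \frac{23373}{2}$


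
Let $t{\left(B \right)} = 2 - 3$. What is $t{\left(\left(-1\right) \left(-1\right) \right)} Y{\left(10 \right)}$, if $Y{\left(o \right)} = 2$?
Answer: $-2$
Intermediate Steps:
$t{\left(B \right)} = -1$
$t{\left(\left(-1\right) \left(-1\right) \right)} Y{\left(10 \right)} = \left(-1\right) 2 = -2$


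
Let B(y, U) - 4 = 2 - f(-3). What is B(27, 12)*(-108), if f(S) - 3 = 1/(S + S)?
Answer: -342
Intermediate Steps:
f(S) = 3 + 1/(2*S) (f(S) = 3 + 1/(S + S) = 3 + 1/(2*S))
B(y, U) = 19/6 (B(y, U) = 4 + (2 - (3 + (½)/(-3))) = 4 + (2 - (3 + (½)*(-⅓))) = 4 + (2 - (3 - ⅙)) = 4 + (2 - 1*17/6) = 4 + (2 - 17/6) = 4 - ⅚ = 19/6)
B(27, 12)*(-108) = (19/6)*(-108) = -342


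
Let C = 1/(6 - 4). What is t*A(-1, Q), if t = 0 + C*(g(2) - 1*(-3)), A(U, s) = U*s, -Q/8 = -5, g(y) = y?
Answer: -100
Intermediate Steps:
Q = 40 (Q = -8*(-5) = 40)
C = ½ (C = 1/2 = ½ ≈ 0.50000)
t = 5/2 (t = 0 + (2 - 1*(-3))/2 = 0 + (2 + 3)/2 = 0 + (½)*5 = 0 + 5/2 = 5/2 ≈ 2.5000)
t*A(-1, Q) = 5*(-1*40)/2 = (5/2)*(-40) = -100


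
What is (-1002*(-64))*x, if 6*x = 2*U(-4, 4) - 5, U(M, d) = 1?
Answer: -32064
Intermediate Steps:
x = -½ (x = (2*1 - 5)/6 = (2 - 5)/6 = (⅙)*(-3) = -½ ≈ -0.50000)
(-1002*(-64))*x = -1002*(-64)*(-½) = 64128*(-½) = -32064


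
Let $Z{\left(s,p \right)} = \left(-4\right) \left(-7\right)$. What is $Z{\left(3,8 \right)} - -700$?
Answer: $728$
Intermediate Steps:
$Z{\left(s,p \right)} = 28$
$Z{\left(3,8 \right)} - -700 = 28 - -700 = 28 + 700 = 728$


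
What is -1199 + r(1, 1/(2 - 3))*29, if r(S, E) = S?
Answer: -1170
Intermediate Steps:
-1199 + r(1, 1/(2 - 3))*29 = -1199 + 1*29 = -1199 + 29 = -1170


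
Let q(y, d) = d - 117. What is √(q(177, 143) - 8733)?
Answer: I*√8707 ≈ 93.311*I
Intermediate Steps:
q(y, d) = -117 + d
√(q(177, 143) - 8733) = √((-117 + 143) - 8733) = √(26 - 8733) = √(-8707) = I*√8707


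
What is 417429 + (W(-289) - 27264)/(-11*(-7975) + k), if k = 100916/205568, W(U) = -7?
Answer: 1881930672017809/4508388429 ≈ 4.1743e+5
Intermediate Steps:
k = 25229/51392 (k = 100916*(1/205568) = 25229/51392 ≈ 0.49091)
417429 + (W(-289) - 27264)/(-11*(-7975) + k) = 417429 + (-7 - 27264)/(-11*(-7975) + 25229/51392) = 417429 - 27271/(87725 + 25229/51392) = 417429 - 27271/4508388429/51392 = 417429 - 27271*51392/4508388429 = 417429 - 1401511232/4508388429 = 1881930672017809/4508388429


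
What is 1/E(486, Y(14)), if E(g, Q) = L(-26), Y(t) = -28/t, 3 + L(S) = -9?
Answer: -1/12 ≈ -0.083333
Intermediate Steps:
L(S) = -12 (L(S) = -3 - 9 = -12)
E(g, Q) = -12
1/E(486, Y(14)) = 1/(-12) = -1/12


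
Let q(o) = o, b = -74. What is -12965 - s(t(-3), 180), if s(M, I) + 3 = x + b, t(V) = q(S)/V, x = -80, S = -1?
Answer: -12808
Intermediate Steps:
t(V) = -1/V
s(M, I) = -157 (s(M, I) = -3 + (-80 - 74) = -3 - 154 = -157)
-12965 - s(t(-3), 180) = -12965 - 1*(-157) = -12965 + 157 = -12808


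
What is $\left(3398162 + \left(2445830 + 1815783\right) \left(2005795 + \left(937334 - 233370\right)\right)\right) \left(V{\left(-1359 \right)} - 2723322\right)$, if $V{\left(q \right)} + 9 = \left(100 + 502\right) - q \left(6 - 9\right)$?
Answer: $-31489012747272473774$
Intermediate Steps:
$V{\left(q \right)} = 593 + 3 q$ ($V{\left(q \right)} = -9 - \left(-602 + q \left(6 - 9\right)\right) = -9 - \left(-602 + q \left(-3\right)\right) = -9 - \left(-602 - 3 q\right) = -9 + \left(602 + 3 q\right) = 593 + 3 q$)
$\left(3398162 + \left(2445830 + 1815783\right) \left(2005795 + \left(937334 - 233370\right)\right)\right) \left(V{\left(-1359 \right)} - 2723322\right) = \left(3398162 + \left(2445830 + 1815783\right) \left(2005795 + \left(937334 - 233370\right)\right)\right) \left(\left(593 + 3 \left(-1359\right)\right) - 2723322\right) = \left(3398162 + 4261613 \left(2005795 + 703964\right)\right) \left(\left(593 - 4077\right) - 2723322\right) = \left(3398162 + 4261613 \cdot 2709759\right) \left(-3484 - 2723322\right) = \left(3398162 + 11547944181267\right) \left(-2726806\right) = 11547947579429 \left(-2726806\right) = -31489012747272473774$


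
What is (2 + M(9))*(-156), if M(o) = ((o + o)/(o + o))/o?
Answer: -988/3 ≈ -329.33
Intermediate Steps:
M(o) = 1/o (M(o) = ((2*o)/((2*o)))/o = ((2*o)*(1/(2*o)))/o = 1/o)
(2 + M(9))*(-156) = (2 + 1/9)*(-156) = (2 + ⅑)*(-156) = (19/9)*(-156) = -988/3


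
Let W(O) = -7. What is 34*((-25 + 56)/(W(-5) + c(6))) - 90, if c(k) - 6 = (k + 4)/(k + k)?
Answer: -6414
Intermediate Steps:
c(k) = 6 + (4 + k)/(2*k) (c(k) = 6 + (k + 4)/(k + k) = 6 + (4 + k)/((2*k)) = 6 + (4 + k)*(1/(2*k)) = 6 + (4 + k)/(2*k))
34*((-25 + 56)/(W(-5) + c(6))) - 90 = 34*((-25 + 56)/(-7 + (13/2 + 2/6))) - 90 = 34*(31/(-7 + (13/2 + 2*(1/6)))) - 90 = 34*(31/(-7 + (13/2 + 1/3))) - 90 = 34*(31/(-7 + 41/6)) - 90 = 34*(31/(-1/6)) - 90 = 34*(31*(-6)) - 90 = 34*(-186) - 90 = -6324 - 90 = -6414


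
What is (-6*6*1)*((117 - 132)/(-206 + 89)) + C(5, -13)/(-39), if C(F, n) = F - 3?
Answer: -14/3 ≈ -4.6667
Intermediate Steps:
C(F, n) = -3 + F
(-6*6*1)*((117 - 132)/(-206 + 89)) + C(5, -13)/(-39) = (-6*6*1)*((117 - 132)/(-206 + 89)) + (-3 + 5)/(-39) = (-36*1)*(-15/(-117)) + 2*(-1/39) = -(-540)*(-1)/117 - 2/39 = -36*5/39 - 2/39 = -60/13 - 2/39 = -14/3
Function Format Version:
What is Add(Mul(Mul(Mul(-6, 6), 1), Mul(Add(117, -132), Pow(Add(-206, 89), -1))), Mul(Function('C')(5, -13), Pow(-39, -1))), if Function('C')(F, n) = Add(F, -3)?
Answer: Rational(-14, 3) ≈ -4.6667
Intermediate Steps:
Function('C')(F, n) = Add(-3, F)
Add(Mul(Mul(Mul(-6, 6), 1), Mul(Add(117, -132), Pow(Add(-206, 89), -1))), Mul(Function('C')(5, -13), Pow(-39, -1))) = Add(Mul(Mul(Mul(-6, 6), 1), Mul(Add(117, -132), Pow(Add(-206, 89), -1))), Mul(Add(-3, 5), Pow(-39, -1))) = Add(Mul(Mul(-36, 1), Mul(-15, Pow(-117, -1))), Mul(2, Rational(-1, 39))) = Add(Mul(-36, Mul(-15, Rational(-1, 117))), Rational(-2, 39)) = Add(Mul(-36, Rational(5, 39)), Rational(-2, 39)) = Add(Rational(-60, 13), Rational(-2, 39)) = Rational(-14, 3)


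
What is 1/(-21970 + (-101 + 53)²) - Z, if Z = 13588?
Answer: -267221609/19666 ≈ -13588.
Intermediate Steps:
1/(-21970 + (-101 + 53)²) - Z = 1/(-21970 + (-101 + 53)²) - 1*13588 = 1/(-21970 + (-48)²) - 13588 = 1/(-21970 + 2304) - 13588 = 1/(-19666) - 13588 = -1/19666 - 13588 = -267221609/19666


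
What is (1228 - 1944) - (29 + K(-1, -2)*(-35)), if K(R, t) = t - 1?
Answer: -850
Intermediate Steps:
K(R, t) = -1 + t
(1228 - 1944) - (29 + K(-1, -2)*(-35)) = (1228 - 1944) - (29 + (-1 - 2)*(-35)) = -716 - (29 - 3*(-35)) = -716 - (29 + 105) = -716 - 1*134 = -716 - 134 = -850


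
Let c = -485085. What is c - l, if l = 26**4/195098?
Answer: -47319785153/97549 ≈ -4.8509e+5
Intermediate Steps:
l = 228488/97549 (l = 456976*(1/195098) = 228488/97549 ≈ 2.3423)
c - l = -485085 - 1*228488/97549 = -485085 - 228488/97549 = -47319785153/97549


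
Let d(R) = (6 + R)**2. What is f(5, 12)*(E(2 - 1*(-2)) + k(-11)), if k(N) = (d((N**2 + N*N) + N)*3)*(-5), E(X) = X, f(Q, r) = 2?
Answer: -1685062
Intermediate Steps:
k(N) = -15*(6 + N + 2*N**2)**2 (k(N) = ((6 + ((N**2 + N*N) + N))**2*3)*(-5) = ((6 + ((N**2 + N**2) + N))**2*3)*(-5) = ((6 + (2*N**2 + N))**2*3)*(-5) = ((6 + (N + 2*N**2))**2*3)*(-5) = ((6 + N + 2*N**2)**2*3)*(-5) = (3*(6 + N + 2*N**2)**2)*(-5) = -15*(6 + N + 2*N**2)**2)
f(5, 12)*(E(2 - 1*(-2)) + k(-11)) = 2*((2 - 1*(-2)) - 15*(6 - 11*(1 + 2*(-11)))**2) = 2*((2 + 2) - 15*(6 - 11*(1 - 22))**2) = 2*(4 - 15*(6 - 11*(-21))**2) = 2*(4 - 15*(6 + 231)**2) = 2*(4 - 15*237**2) = 2*(4 - 15*56169) = 2*(4 - 842535) = 2*(-842531) = -1685062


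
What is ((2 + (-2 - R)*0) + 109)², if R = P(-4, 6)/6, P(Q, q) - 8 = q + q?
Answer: 12321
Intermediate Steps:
P(Q, q) = 8 + 2*q (P(Q, q) = 8 + (q + q) = 8 + 2*q)
R = 10/3 (R = (8 + 2*6)/6 = (8 + 12)*(⅙) = 20*(⅙) = 10/3 ≈ 3.3333)
((2 + (-2 - R)*0) + 109)² = ((2 + (-2 - 1*10/3)*0) + 109)² = ((2 + (-2 - 10/3)*0) + 109)² = ((2 - 16/3*0) + 109)² = ((2 + 0) + 109)² = (2 + 109)² = 111² = 12321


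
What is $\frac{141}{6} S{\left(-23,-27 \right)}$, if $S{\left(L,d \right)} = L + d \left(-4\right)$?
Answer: $\frac{3995}{2} \approx 1997.5$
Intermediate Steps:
$S{\left(L,d \right)} = L - 4 d$
$\frac{141}{6} S{\left(-23,-27 \right)} = \frac{141}{6} \left(-23 - -108\right) = 141 \cdot \frac{1}{6} \left(-23 + 108\right) = \frac{47}{2} \cdot 85 = \frac{3995}{2}$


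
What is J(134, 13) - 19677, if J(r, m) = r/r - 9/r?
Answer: -2636593/134 ≈ -19676.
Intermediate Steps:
J(r, m) = 1 - 9/r
J(134, 13) - 19677 = (-9 + 134)/134 - 19677 = (1/134)*125 - 19677 = 125/134 - 19677 = -2636593/134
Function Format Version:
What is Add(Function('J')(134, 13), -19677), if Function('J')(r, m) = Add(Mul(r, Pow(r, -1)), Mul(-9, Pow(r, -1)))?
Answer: Rational(-2636593, 134) ≈ -19676.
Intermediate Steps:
Function('J')(r, m) = Add(1, Mul(-9, Pow(r, -1)))
Add(Function('J')(134, 13), -19677) = Add(Mul(Pow(134, -1), Add(-9, 134)), -19677) = Add(Mul(Rational(1, 134), 125), -19677) = Add(Rational(125, 134), -19677) = Rational(-2636593, 134)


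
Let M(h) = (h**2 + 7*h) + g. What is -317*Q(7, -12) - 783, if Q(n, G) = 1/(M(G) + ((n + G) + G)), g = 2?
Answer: -35552/45 ≈ -790.04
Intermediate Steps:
M(h) = 2 + h**2 + 7*h (M(h) = (h**2 + 7*h) + 2 = 2 + h**2 + 7*h)
Q(n, G) = 1/(2 + n + G**2 + 9*G) (Q(n, G) = 1/((2 + G**2 + 7*G) + ((n + G) + G)) = 1/((2 + G**2 + 7*G) + ((G + n) + G)) = 1/((2 + G**2 + 7*G) + (n + 2*G)) = 1/(2 + n + G**2 + 9*G))
-317*Q(7, -12) - 783 = -317/(2 + 7 + (-12)**2 + 9*(-12)) - 783 = -317/(2 + 7 + 144 - 108) - 783 = -317/45 - 783 = -35552/45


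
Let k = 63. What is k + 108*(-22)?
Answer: -2313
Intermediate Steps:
k + 108*(-22) = 63 + 108*(-22) = 63 - 2376 = -2313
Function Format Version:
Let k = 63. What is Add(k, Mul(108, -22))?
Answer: -2313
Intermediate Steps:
Add(k, Mul(108, -22)) = Add(63, Mul(108, -22)) = Add(63, -2376) = -2313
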